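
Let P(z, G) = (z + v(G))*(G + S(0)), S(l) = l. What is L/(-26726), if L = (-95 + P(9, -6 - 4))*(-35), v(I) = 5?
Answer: -1175/3818 ≈ -0.30775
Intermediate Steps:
P(z, G) = G*(5 + z) (P(z, G) = (z + 5)*(G + 0) = (5 + z)*G = G*(5 + z))
L = 8225 (L = (-95 + (-6 - 4)*(5 + 9))*(-35) = (-95 - 10*14)*(-35) = (-95 - 140)*(-35) = -235*(-35) = 8225)
L/(-26726) = 8225/(-26726) = 8225*(-1/26726) = -1175/3818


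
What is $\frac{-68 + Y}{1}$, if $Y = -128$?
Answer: $-196$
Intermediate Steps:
$\frac{-68 + Y}{1} = \frac{-68 - 128}{1} = 1 \left(-196\right) = -196$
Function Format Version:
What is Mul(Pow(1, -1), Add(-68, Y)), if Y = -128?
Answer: -196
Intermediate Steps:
Mul(Pow(1, -1), Add(-68, Y)) = Mul(Pow(1, -1), Add(-68, -128)) = Mul(1, -196) = -196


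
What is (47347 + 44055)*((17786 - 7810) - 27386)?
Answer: -1591308820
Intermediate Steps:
(47347 + 44055)*((17786 - 7810) - 27386) = 91402*(9976 - 27386) = 91402*(-17410) = -1591308820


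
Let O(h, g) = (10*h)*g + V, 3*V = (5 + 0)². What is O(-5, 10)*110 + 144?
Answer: -161818/3 ≈ -53939.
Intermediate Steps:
V = 25/3 (V = (5 + 0)²/3 = (⅓)*5² = (⅓)*25 = 25/3 ≈ 8.3333)
O(h, g) = 25/3 + 10*g*h (O(h, g) = (10*h)*g + 25/3 = 10*g*h + 25/3 = 25/3 + 10*g*h)
O(-5, 10)*110 + 144 = (25/3 + 10*10*(-5))*110 + 144 = (25/3 - 500)*110 + 144 = -1475/3*110 + 144 = -162250/3 + 144 = -161818/3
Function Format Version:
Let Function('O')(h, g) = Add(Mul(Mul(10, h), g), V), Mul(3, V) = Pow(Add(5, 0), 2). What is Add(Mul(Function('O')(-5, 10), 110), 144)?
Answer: Rational(-161818, 3) ≈ -53939.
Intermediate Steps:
V = Rational(25, 3) (V = Mul(Rational(1, 3), Pow(Add(5, 0), 2)) = Mul(Rational(1, 3), Pow(5, 2)) = Mul(Rational(1, 3), 25) = Rational(25, 3) ≈ 8.3333)
Function('O')(h, g) = Add(Rational(25, 3), Mul(10, g, h)) (Function('O')(h, g) = Add(Mul(Mul(10, h), g), Rational(25, 3)) = Add(Mul(10, g, h), Rational(25, 3)) = Add(Rational(25, 3), Mul(10, g, h)))
Add(Mul(Function('O')(-5, 10), 110), 144) = Add(Mul(Add(Rational(25, 3), Mul(10, 10, -5)), 110), 144) = Add(Mul(Add(Rational(25, 3), -500), 110), 144) = Add(Mul(Rational(-1475, 3), 110), 144) = Add(Rational(-162250, 3), 144) = Rational(-161818, 3)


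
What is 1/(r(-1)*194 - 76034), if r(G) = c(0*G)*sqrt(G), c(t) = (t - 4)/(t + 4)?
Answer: -38017/2890603396 + 97*I/2890603396 ≈ -1.3152e-5 + 3.3557e-8*I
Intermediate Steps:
c(t) = (-4 + t)/(4 + t)
r(G) = -sqrt(G) (r(G) = ((-4 + 0*G)/(4 + 0*G))*sqrt(G) = ((-4 + 0)/(4 + 0))*sqrt(G) = (-4/4)*sqrt(G) = ((1/4)*(-4))*sqrt(G) = -sqrt(G))
1/(r(-1)*194 - 76034) = 1/(-sqrt(-1)*194 - 76034) = 1/(-I*194 - 76034) = 1/(-194*I - 76034) = 1/(-76034 - 194*I) = (-76034 + 194*I)/5781206792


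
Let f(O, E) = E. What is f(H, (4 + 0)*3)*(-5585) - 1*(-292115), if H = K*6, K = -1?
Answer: 225095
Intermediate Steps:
H = -6 (H = -1*6 = -6)
f(H, (4 + 0)*3)*(-5585) - 1*(-292115) = ((4 + 0)*3)*(-5585) - 1*(-292115) = (4*3)*(-5585) + 292115 = 12*(-5585) + 292115 = -67020 + 292115 = 225095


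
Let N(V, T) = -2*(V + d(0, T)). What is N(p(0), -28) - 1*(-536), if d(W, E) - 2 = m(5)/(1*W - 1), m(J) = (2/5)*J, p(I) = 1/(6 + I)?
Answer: 1607/3 ≈ 535.67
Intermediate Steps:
m(J) = 2*J/5 (m(J) = (2*(1/5))*J = 2*J/5)
d(W, E) = 2 + 2/(-1 + W) (d(W, E) = 2 + ((2/5)*5)/(1*W - 1) = 2 + 2/(W - 1) = 2 + 2/(-1 + W))
N(V, T) = -2*V (N(V, T) = -2*(V + 2*0/(-1 + 0)) = -2*(V + 2*0/(-1)) = -2*(V + 2*0*(-1)) = -2*(V + 0) = -2*V)
N(p(0), -28) - 1*(-536) = -2/(6 + 0) - 1*(-536) = -2/6 + 536 = -2*1/6 + 536 = -1/3 + 536 = 1607/3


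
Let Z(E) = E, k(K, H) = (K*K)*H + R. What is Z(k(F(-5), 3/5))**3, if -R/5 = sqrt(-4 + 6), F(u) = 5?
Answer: 5625 - 3625*sqrt(2) ≈ 498.48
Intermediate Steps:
R = -5*sqrt(2) (R = -5*sqrt(-4 + 6) = -5*sqrt(2) ≈ -7.0711)
k(K, H) = -5*sqrt(2) + H*K**2 (k(K, H) = (K*K)*H - 5*sqrt(2) = K**2*H - 5*sqrt(2) = H*K**2 - 5*sqrt(2) = -5*sqrt(2) + H*K**2)
Z(k(F(-5), 3/5))**3 = (-5*sqrt(2) + (3/5)*5**2)**3 = (-5*sqrt(2) + (3*(1/5))*25)**3 = (-5*sqrt(2) + (3/5)*25)**3 = (-5*sqrt(2) + 15)**3 = (15 - 5*sqrt(2))**3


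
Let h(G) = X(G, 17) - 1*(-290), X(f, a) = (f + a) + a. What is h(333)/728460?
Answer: 73/80940 ≈ 0.00090190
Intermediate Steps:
X(f, a) = f + 2*a (X(f, a) = (a + f) + a = f + 2*a)
h(G) = 324 + G (h(G) = (G + 2*17) - 1*(-290) = (G + 34) + 290 = (34 + G) + 290 = 324 + G)
h(333)/728460 = (324 + 333)/728460 = 657*(1/728460) = 73/80940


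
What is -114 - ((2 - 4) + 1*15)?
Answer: -127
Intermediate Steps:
-114 - ((2 - 4) + 1*15) = -114 - (-2 + 15) = -114 - 1*13 = -114 - 13 = -127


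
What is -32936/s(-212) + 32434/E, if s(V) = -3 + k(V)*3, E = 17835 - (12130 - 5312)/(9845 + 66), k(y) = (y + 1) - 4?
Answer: 753741627733/14317225227 ≈ 52.646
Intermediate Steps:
k(y) = -3 + y (k(y) = (1 + y) - 4 = -3 + y)
E = 176755867/9911 (E = 17835 - 6818/9911 = 176755867/9911 ≈ 17834.)
s(V) = -12 + 3*V (s(V) = -3 + (-3 + V)*3 = -3 + (-9 + 3*V) = -12 + 3*V)
-32936/s(-212) + 32434/E = -32936/(-12 + 3*(-212)) + 32434/(176755867/9911) = -32936/(-12 - 636) + 32434*(9911/176755867) = -32936/(-648) + 321453374/176755867 = -32936*(-1/648) + 321453374/176755867 = 4117/81 + 321453374/176755867 = 753741627733/14317225227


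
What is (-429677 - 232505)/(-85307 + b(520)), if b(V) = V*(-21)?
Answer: 662182/96227 ≈ 6.8815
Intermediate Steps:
b(V) = -21*V
(-429677 - 232505)/(-85307 + b(520)) = (-429677 - 232505)/(-85307 - 21*520) = -662182/(-85307 - 10920) = -662182/(-96227) = -662182*(-1/96227) = 662182/96227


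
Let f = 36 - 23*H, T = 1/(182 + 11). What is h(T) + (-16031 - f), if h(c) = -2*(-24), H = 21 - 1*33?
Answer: -16295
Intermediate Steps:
H = -12 (H = 21 - 33 = -12)
T = 1/193 ≈ 0.0051813
h(c) = 48
f = 312 (f = 36 - 23*(-12) = 36 + 276 = 312)
h(T) + (-16031 - f) = 48 + (-16031 - 1*312) = 48 + (-16031 - 312) = 48 - 16343 = -16295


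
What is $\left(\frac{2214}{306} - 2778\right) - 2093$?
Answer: $- \frac{82684}{17} \approx -4863.8$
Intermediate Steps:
$\left(\frac{2214}{306} - 2778\right) - 2093 = \left(2214 \cdot \frac{1}{306} - 2778\right) - 2093 = \left(\frac{123}{17} - 2778\right) - 2093 = - \frac{47103}{17} - 2093 = - \frac{82684}{17}$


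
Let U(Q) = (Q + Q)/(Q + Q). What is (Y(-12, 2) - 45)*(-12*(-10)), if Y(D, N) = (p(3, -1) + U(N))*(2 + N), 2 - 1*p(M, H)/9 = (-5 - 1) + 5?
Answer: 8040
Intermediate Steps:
U(Q) = 1 (U(Q) = (2*Q)/((2*Q)) = (2*Q)*(1/(2*Q)) = 1)
p(M, H) = 27 (p(M, H) = 18 - 9*((-5 - 1) + 5) = 18 - 9*(-6 + 5) = 18 - 9*(-1) = 18 + 9 = 27)
Y(D, N) = 56 + 28*N (Y(D, N) = (27 + 1)*(2 + N) = 28*(2 + N) = 56 + 28*N)
(Y(-12, 2) - 45)*(-12*(-10)) = ((56 + 28*2) - 45)*(-12*(-10)) = ((56 + 56) - 45)*120 = (112 - 45)*120 = 67*120 = 8040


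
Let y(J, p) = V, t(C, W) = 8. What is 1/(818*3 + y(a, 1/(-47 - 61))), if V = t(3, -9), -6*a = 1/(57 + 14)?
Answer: 1/2462 ≈ 0.00040617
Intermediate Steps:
a = -1/426 (a = -1/(6*(57 + 14)) = -1/6/71 = -1/6*1/71 = -1/426 ≈ -0.0023474)
V = 8
y(J, p) = 8
1/(818*3 + y(a, 1/(-47 - 61))) = 1/(818*3 + 8) = 1/(2454 + 8) = 1/2462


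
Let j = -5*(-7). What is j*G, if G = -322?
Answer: -11270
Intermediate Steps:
j = 35
j*G = 35*(-322) = -11270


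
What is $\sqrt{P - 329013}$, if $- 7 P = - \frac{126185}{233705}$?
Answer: $\frac{i \sqrt{35221271956911278}}{327187} \approx 573.6 i$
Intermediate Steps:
$P = \frac{25237}{327187}$ ($P = - \frac{\left(-1\right) \frac{126185}{233705}}{7} = - \frac{\left(-1\right) 126185 \cdot \frac{1}{233705}}{7} = - \frac{\left(-1\right) \frac{25237}{46741}}{7} = \left(- \frac{1}{7}\right) \left(- \frac{25237}{46741}\right) = \frac{25237}{327187} \approx 0.077133$)
$\sqrt{P - 329013} = \sqrt{\frac{25237}{327187} - 329013} = \sqrt{- \frac{107648751194}{327187}} = \frac{i \sqrt{35221271956911278}}{327187}$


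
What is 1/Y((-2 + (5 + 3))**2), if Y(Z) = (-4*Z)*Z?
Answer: -1/5184 ≈ -0.00019290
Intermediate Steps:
Y(Z) = -4*Z**2
1/Y((-2 + (5 + 3))**2) = 1/(-4*(-2 + (5 + 3))**4) = 1/(-4*(-2 + 8)**4) = 1/(-4*(6**2)**2) = 1/(-4*36**2) = 1/(-4*1296) = 1/(-5184) = -1/5184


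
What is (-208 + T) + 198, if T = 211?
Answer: 201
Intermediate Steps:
(-208 + T) + 198 = (-208 + 211) + 198 = 3 + 198 = 201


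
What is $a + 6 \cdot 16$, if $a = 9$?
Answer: $105$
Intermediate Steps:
$a + 6 \cdot 16 = 9 + 6 \cdot 16 = 9 + 96 = 105$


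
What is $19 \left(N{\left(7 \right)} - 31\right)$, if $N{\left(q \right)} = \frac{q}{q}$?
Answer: $-570$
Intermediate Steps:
$N{\left(q \right)} = 1$
$19 \left(N{\left(7 \right)} - 31\right) = 19 \left(1 - 31\right) = 19 \left(-30\right) = -570$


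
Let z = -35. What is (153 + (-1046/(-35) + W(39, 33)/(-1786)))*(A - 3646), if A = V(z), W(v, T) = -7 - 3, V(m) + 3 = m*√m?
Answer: -20858661932/31255 - 5716268*I*√35/893 ≈ -6.6737e+5 - 37870.0*I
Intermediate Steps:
V(m) = -3 + m^(3/2) (V(m) = -3 + m*√m = -3 + m^(3/2))
W(v, T) = -10
A = -3 - 35*I*√35 (A = -3 + (-35)^(3/2) = -3 - 35*I*√35 ≈ -3.0 - 207.06*I)
(153 + (-1046/(-35) + W(39, 33)/(-1786)))*(A - 3646) = (153 + (-1046/(-35) - 10/(-1786)))*((-3 - 35*I*√35) - 3646) = (153 + (-1046*(-1/35) - 10*(-1/1786)))*(-3649 - 35*I*√35) = (153 + (1046/35 + 5/893))*(-3649 - 35*I*√35) = (153 + 934253/31255)*(-3649 - 35*I*√35) = 5716268*(-3649 - 35*I*√35)/31255 = -20858661932/31255 - 5716268*I*√35/893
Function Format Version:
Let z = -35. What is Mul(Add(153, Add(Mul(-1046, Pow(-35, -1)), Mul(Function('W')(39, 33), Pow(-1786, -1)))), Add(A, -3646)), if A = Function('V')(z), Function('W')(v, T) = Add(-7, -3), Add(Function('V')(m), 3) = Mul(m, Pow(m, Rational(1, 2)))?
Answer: Add(Rational(-20858661932, 31255), Mul(Rational(-5716268, 893), I, Pow(35, Rational(1, 2)))) ≈ Add(-6.6737e+5, Mul(-37870., I))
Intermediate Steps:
Function('V')(m) = Add(-3, Pow(m, Rational(3, 2))) (Function('V')(m) = Add(-3, Mul(m, Pow(m, Rational(1, 2)))) = Add(-3, Pow(m, Rational(3, 2))))
Function('W')(v, T) = -10
A = Add(-3, Mul(-35, I, Pow(35, Rational(1, 2)))) (A = Add(-3, Pow(-35, Rational(3, 2))) = Add(-3, Mul(-35, I, Pow(35, Rational(1, 2)))) ≈ Add(-3.0000, Mul(-207.06, I)))
Mul(Add(153, Add(Mul(-1046, Pow(-35, -1)), Mul(Function('W')(39, 33), Pow(-1786, -1)))), Add(A, -3646)) = Mul(Add(153, Add(Mul(-1046, Pow(-35, -1)), Mul(-10, Pow(-1786, -1)))), Add(Add(-3, Mul(-35, I, Pow(35, Rational(1, 2)))), -3646)) = Mul(Add(153, Add(Mul(-1046, Rational(-1, 35)), Mul(-10, Rational(-1, 1786)))), Add(-3649, Mul(-35, I, Pow(35, Rational(1, 2))))) = Mul(Add(153, Add(Rational(1046, 35), Rational(5, 893))), Add(-3649, Mul(-35, I, Pow(35, Rational(1, 2))))) = Mul(Add(153, Rational(934253, 31255)), Add(-3649, Mul(-35, I, Pow(35, Rational(1, 2))))) = Mul(Rational(5716268, 31255), Add(-3649, Mul(-35, I, Pow(35, Rational(1, 2))))) = Add(Rational(-20858661932, 31255), Mul(Rational(-5716268, 893), I, Pow(35, Rational(1, 2))))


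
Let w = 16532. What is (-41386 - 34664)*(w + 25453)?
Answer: -3192959250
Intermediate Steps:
(-41386 - 34664)*(w + 25453) = (-41386 - 34664)*(16532 + 25453) = -76050*41985 = -3192959250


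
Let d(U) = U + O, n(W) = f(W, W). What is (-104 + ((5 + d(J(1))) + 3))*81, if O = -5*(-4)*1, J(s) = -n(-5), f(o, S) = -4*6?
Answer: -4212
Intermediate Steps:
f(o, S) = -24
n(W) = -24
J(s) = 24 (J(s) = -1*(-24) = 24)
O = 20 (O = 20*1 = 20)
d(U) = 20 + U (d(U) = U + 20 = 20 + U)
(-104 + ((5 + d(J(1))) + 3))*81 = (-104 + ((5 + (20 + 24)) + 3))*81 = (-104 + ((5 + 44) + 3))*81 = (-104 + (49 + 3))*81 = (-104 + 52)*81 = -52*81 = -4212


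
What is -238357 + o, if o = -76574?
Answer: -314931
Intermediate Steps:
-238357 + o = -238357 - 76574 = -314931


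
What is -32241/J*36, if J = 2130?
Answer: -193446/355 ≈ -544.92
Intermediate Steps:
-32241/J*36 = -32241/2130*36 = -32241*1/2130*36 = -10747/710*36 = -193446/355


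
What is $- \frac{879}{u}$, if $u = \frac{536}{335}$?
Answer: $- \frac{4395}{8} \approx -549.38$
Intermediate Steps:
$u = \frac{8}{5}$ ($u = 536 \cdot \frac{1}{335} = \frac{8}{5} \approx 1.6$)
$- \frac{879}{u} = - \frac{879}{\frac{8}{5}} = \left(-879\right) \frac{5}{8} = - \frac{4395}{8}$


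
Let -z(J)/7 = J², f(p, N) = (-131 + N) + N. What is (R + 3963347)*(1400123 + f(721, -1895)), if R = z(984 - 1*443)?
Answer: 2673140425160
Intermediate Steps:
f(p, N) = -131 + 2*N
z(J) = -7*J²
R = -2048767 (R = -7*(984 - 1*443)² = -7*(984 - 443)² = -7*541² = -7*292681 = -2048767)
(R + 3963347)*(1400123 + f(721, -1895)) = (-2048767 + 3963347)*(1400123 + (-131 + 2*(-1895))) = 1914580*(1400123 + (-131 - 3790)) = 1914580*(1400123 - 3921) = 1914580*1396202 = 2673140425160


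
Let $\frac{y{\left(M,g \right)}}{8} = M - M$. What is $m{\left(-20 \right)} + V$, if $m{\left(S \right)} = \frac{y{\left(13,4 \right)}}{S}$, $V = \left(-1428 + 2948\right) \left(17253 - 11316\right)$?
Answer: $9024240$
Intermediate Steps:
$y{\left(M,g \right)} = 0$ ($y{\left(M,g \right)} = 8 \left(M - M\right) = 8 \cdot 0 = 0$)
$V = 9024240$ ($V = 1520 \left(17253 - 11316\right) = 1520 \cdot 5937 = 9024240$)
$m{\left(S \right)} = 0$ ($m{\left(S \right)} = \frac{0}{S} = 0$)
$m{\left(-20 \right)} + V = 0 + 9024240 = 9024240$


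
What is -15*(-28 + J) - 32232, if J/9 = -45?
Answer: -25737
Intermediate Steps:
J = -405 (J = 9*(-45) = -405)
-15*(-28 + J) - 32232 = -15*(-28 - 405) - 32232 = -15*(-433) - 32232 = 6495 - 32232 = -25737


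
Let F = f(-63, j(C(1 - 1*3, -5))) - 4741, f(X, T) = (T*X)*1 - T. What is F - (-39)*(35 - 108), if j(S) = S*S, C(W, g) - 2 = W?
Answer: -7588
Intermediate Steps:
C(W, g) = 2 + W
j(S) = S²
f(X, T) = -T + T*X (f(X, T) = T*X - T = -T + T*X)
F = -4741 (F = (2 + (1 - 1*3))²*(-1 - 63) - 4741 = (2 + (1 - 3))²*(-64) - 4741 = (2 - 2)²*(-64) - 4741 = 0²*(-64) - 4741 = 0*(-64) - 4741 = 0 - 4741 = -4741)
F - (-39)*(35 - 108) = -4741 - (-39)*(35 - 108) = -4741 - (-39)*(-73) = -4741 - 1*2847 = -4741 - 2847 = -7588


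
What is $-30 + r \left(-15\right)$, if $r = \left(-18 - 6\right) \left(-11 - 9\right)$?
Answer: $-7230$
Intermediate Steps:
$r = 480$ ($r = \left(-24\right) \left(-20\right) = 480$)
$-30 + r \left(-15\right) = -30 + 480 \left(-15\right) = -30 - 7200 = -7230$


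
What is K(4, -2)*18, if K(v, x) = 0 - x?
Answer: 36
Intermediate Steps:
K(v, x) = -x
K(4, -2)*18 = -1*(-2)*18 = 2*18 = 36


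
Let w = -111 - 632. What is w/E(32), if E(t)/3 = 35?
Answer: -743/105 ≈ -7.0762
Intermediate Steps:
w = -743
E(t) = 105 (E(t) = 3*35 = 105)
w/E(32) = -743/105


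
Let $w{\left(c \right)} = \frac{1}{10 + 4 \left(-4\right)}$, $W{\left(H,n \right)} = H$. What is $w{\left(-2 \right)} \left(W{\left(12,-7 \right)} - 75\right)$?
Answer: $\frac{21}{2} \approx 10.5$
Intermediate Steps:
$w{\left(c \right)} = - \frac{1}{6}$ ($w{\left(c \right)} = \frac{1}{10 - 16} = \frac{1}{-6} = - \frac{1}{6}$)
$w{\left(-2 \right)} \left(W{\left(12,-7 \right)} - 75\right) = - \frac{12 - 75}{6} = \left(- \frac{1}{6}\right) \left(-63\right) = \frac{21}{2}$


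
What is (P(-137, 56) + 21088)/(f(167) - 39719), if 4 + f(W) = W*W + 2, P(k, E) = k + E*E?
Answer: -8029/3944 ≈ -2.0358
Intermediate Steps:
P(k, E) = k + E²
f(W) = -2 + W² (f(W) = -4 + (W*W + 2) = -4 + (W² + 2) = -4 + (2 + W²) = -2 + W²)
(P(-137, 56) + 21088)/(f(167) - 39719) = ((-137 + 56²) + 21088)/((-2 + 167²) - 39719) = ((-137 + 3136) + 21088)/((-2 + 27889) - 39719) = (2999 + 21088)/(27887 - 39719) = 24087/(-11832) = 24087*(-1/11832) = -8029/3944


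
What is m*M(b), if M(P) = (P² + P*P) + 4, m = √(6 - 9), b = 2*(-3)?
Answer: 76*I*√3 ≈ 131.64*I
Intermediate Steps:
b = -6
m = I*√3 (m = √(-3) = I*√3 ≈ 1.732*I)
M(P) = 4 + 2*P² (M(P) = (P² + P²) + 4 = 2*P² + 4 = 4 + 2*P²)
m*M(b) = (I*√3)*(4 + 2*(-6)²) = (I*√3)*(4 + 2*36) = (I*√3)*(4 + 72) = (I*√3)*76 = 76*I*√3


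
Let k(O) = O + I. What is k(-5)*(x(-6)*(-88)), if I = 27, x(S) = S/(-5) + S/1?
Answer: 46464/5 ≈ 9292.8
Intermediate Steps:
x(S) = 4*S/5 (x(S) = S*(-⅕) + S*1 = -S/5 + S = 4*S/5)
k(O) = 27 + O (k(O) = O + 27 = 27 + O)
k(-5)*(x(-6)*(-88)) = (27 - 5)*(((⅘)*(-6))*(-88)) = 22*(-24/5*(-88)) = 22*(2112/5) = 46464/5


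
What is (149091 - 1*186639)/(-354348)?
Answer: 1043/9843 ≈ 0.10596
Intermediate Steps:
(149091 - 1*186639)/(-354348) = (149091 - 186639)*(-1/354348) = -37548*(-1/354348) = 1043/9843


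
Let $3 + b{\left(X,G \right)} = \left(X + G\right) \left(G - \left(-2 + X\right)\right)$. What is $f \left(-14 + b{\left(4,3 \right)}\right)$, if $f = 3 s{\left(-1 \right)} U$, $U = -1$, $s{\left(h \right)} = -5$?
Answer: $-150$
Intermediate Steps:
$f = 15$ ($f = 3 \left(-5\right) \left(-1\right) = \left(-15\right) \left(-1\right) = 15$)
$b{\left(X,G \right)} = -3 + \left(G + X\right) \left(2 + G - X\right)$ ($b{\left(X,G \right)} = -3 + \left(X + G\right) \left(G - \left(-2 + X\right)\right) = -3 + \left(G + X\right) \left(2 + G - X\right)$)
$f \left(-14 + b{\left(4,3 \right)}\right) = 15 \left(-14 + \left(-3 + 3^{2} - 4^{2} + 2 \cdot 3 + 2 \cdot 4\right)\right) = 15 \left(-14 + \left(-3 + 9 - 16 + 6 + 8\right)\right) = 15 \left(-14 + 4\right) = 15 \left(-10\right) = -150$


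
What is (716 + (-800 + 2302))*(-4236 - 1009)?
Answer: -11633410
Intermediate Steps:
(716 + (-800 + 2302))*(-4236 - 1009) = (716 + 1502)*(-5245) = 2218*(-5245) = -11633410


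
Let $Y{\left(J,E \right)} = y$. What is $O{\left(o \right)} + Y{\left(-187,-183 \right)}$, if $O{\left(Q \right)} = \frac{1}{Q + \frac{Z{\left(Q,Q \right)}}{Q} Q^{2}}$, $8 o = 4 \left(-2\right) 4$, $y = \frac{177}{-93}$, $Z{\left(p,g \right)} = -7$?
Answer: $- \frac{1385}{744} \approx -1.8616$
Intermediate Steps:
$y = - \frac{59}{31}$ ($y = 177 \left(- \frac{1}{93}\right) = - \frac{59}{31} \approx -1.9032$)
$Y{\left(J,E \right)} = - \frac{59}{31}$
$o = -4$ ($o = \frac{4 \left(-2\right) 4}{8} = \frac{\left(-8\right) 4}{8} = \frac{1}{8} \left(-32\right) = -4$)
$O{\left(Q \right)} = - \frac{1}{6 Q}$ ($O{\left(Q \right)} = \frac{1}{Q + - \frac{7}{Q} Q^{2}} = \frac{1}{Q - 7 Q} = \frac{1}{\left(-6\right) Q} = - \frac{1}{6 Q}$)
$O{\left(o \right)} + Y{\left(-187,-183 \right)} = - \frac{1}{6 \left(-4\right)} - \frac{59}{31} = \left(- \frac{1}{6}\right) \left(- \frac{1}{4}\right) - \frac{59}{31} = \frac{1}{24} - \frac{59}{31} = - \frac{1385}{744}$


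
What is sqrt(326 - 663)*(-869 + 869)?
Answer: 0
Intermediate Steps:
sqrt(326 - 663)*(-869 + 869) = sqrt(-337)*0 = (I*sqrt(337))*0 = 0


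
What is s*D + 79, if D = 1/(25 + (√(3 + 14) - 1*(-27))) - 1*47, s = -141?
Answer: 18011690/2687 + 141*√17/2687 ≈ 6703.5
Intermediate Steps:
D = -47 + 1/(52 + √17) (D = 1/(25 + (√17 + 27)) - 47 = 1/(25 + (27 + √17)) - 47 = 1/(52 + √17) - 47 = -47 + 1/(52 + √17) ≈ -46.982)
s*D + 79 = -141*(-126237/2687 - √17/2687) + 79 = (17799417/2687 + 141*√17/2687) + 79 = 18011690/2687 + 141*√17/2687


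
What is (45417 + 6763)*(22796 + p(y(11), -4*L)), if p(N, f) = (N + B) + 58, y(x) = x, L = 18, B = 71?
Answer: 1196800480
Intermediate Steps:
p(N, f) = 129 + N (p(N, f) = (N + 71) + 58 = (71 + N) + 58 = 129 + N)
(45417 + 6763)*(22796 + p(y(11), -4*L)) = (45417 + 6763)*(22796 + (129 + 11)) = 52180*(22796 + 140) = 52180*22936 = 1196800480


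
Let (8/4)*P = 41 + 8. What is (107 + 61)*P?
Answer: 4116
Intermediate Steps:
P = 49/2 (P = (41 + 8)/2 = (1/2)*49 = 49/2 ≈ 24.500)
(107 + 61)*P = (107 + 61)*(49/2) = 168*(49/2) = 4116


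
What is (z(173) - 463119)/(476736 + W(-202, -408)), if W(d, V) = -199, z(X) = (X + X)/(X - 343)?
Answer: -39365288/40505645 ≈ -0.97185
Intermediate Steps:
z(X) = 2*X/(-343 + X) (z(X) = (2*X)/(-343 + X) = 2*X/(-343 + X))
(z(173) - 463119)/(476736 + W(-202, -408)) = (2*173/(-343 + 173) - 463119)/(476736 - 199) = (2*173/(-170) - 463119)/476537 = (2*173*(-1/170) - 463119)*(1/476537) = (-173/85 - 463119)*(1/476537) = -39365288/85*1/476537 = -39365288/40505645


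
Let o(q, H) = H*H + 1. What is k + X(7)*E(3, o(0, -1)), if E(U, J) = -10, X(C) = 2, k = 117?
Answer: 97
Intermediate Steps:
o(q, H) = 1 + H**2 (o(q, H) = H**2 + 1 = 1 + H**2)
k + X(7)*E(3, o(0, -1)) = 117 + 2*(-10) = 117 - 20 = 97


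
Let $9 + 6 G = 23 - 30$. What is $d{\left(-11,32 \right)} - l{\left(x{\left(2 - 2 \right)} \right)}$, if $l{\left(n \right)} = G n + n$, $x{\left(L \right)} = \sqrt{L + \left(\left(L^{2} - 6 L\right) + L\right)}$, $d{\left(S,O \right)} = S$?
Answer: $-11$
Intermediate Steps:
$G = - \frac{8}{3}$ ($G = - \frac{3}{2} + \frac{23 - 30}{6} = - \frac{3}{2} + \frac{1}{6} \left(-7\right) = - \frac{3}{2} - \frac{7}{6} = - \frac{8}{3} \approx -2.6667$)
$x{\left(L \right)} = \sqrt{L^{2} - 4 L}$ ($x{\left(L \right)} = \sqrt{L + \left(L^{2} - 5 L\right)} = \sqrt{L^{2} - 4 L}$)
$l{\left(n \right)} = - \frac{5 n}{3}$ ($l{\left(n \right)} = - \frac{8 n}{3} + n = - \frac{5 n}{3}$)
$d{\left(-11,32 \right)} - l{\left(x{\left(2 - 2 \right)} \right)} = -11 - - \frac{5 \sqrt{\left(2 - 2\right) \left(-4 + \left(2 - 2\right)\right)}}{3} = -11 - - \frac{5 \sqrt{0 \left(-4 + 0\right)}}{3} = -11 - - \frac{5 \sqrt{0 \left(-4\right)}}{3} = -11 - - \frac{5 \sqrt{0}}{3} = -11 - \left(- \frac{5}{3}\right) 0 = -11 - 0 = -11 + 0 = -11$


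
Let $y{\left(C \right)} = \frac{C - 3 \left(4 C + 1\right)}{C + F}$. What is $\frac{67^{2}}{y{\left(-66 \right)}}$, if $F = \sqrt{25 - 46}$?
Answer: $- \frac{98758}{241} + \frac{4489 i \sqrt{21}}{723} \approx -409.78 + 28.453 i$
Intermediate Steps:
$F = i \sqrt{21}$ ($F = \sqrt{-21} = i \sqrt{21} \approx 4.5826 i$)
$y{\left(C \right)} = \frac{-3 - 11 C}{C + i \sqrt{21}}$ ($y{\left(C \right)} = \frac{C - 3 \left(4 C + 1\right)}{C + i \sqrt{21}} = \frac{C - 3 \left(1 + 4 C\right)}{C + i \sqrt{21}} = \frac{C - \left(3 + 12 C\right)}{C + i \sqrt{21}} = \frac{-3 - 11 C}{C + i \sqrt{21}}$)
$\frac{67^{2}}{y{\left(-66 \right)}} = \frac{67^{2}}{\frac{1}{-66 + i \sqrt{21}} \left(-3 - -726\right)} = \frac{4489}{\frac{1}{-66 + i \sqrt{21}} \left(-3 + 726\right)} = \frac{4489}{\frac{1}{-66 + i \sqrt{21}} \cdot 723} = \frac{4489}{723 \frac{1}{-66 + i \sqrt{21}}} = 4489 \left(- \frac{22}{241} + \frac{i \sqrt{21}}{723}\right) = - \frac{98758}{241} + \frac{4489 i \sqrt{21}}{723}$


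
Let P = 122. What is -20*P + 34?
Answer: -2406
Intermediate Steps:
-20*P + 34 = -20*122 + 34 = -2440 + 34 = -2406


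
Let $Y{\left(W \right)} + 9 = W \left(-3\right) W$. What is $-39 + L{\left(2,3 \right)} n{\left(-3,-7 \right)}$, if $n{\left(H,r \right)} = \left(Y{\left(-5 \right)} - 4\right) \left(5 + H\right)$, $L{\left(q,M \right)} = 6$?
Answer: $-1095$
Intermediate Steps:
$Y{\left(W \right)} = -9 - 3 W^{2}$ ($Y{\left(W \right)} = -9 + W \left(-3\right) W = -9 + - 3 W W = -9 - 3 W^{2}$)
$n{\left(H,r \right)} = -440 - 88 H$ ($n{\left(H,r \right)} = \left(\left(-9 - 3 \left(-5\right)^{2}\right) - 4\right) \left(5 + H\right) = \left(\left(-9 - 75\right) - 4\right) \left(5 + H\right) = \left(-84 - 4\right) \left(5 + H\right) = - 88 \left(5 + H\right) = -440 - 88 H$)
$-39 + L{\left(2,3 \right)} n{\left(-3,-7 \right)} = -39 + 6 \left(-440 - -264\right) = -39 + 6 \left(-440 + 264\right) = -39 + 6 \left(-176\right) = -39 - 1056 = -1095$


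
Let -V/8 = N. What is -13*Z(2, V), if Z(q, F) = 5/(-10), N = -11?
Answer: 13/2 ≈ 6.5000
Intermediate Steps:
V = 88 (V = -8*(-11) = 88)
Z(q, F) = -½ (Z(q, F) = 5*(-⅒) = -½)
-13*Z(2, V) = -13*(-½) = 13/2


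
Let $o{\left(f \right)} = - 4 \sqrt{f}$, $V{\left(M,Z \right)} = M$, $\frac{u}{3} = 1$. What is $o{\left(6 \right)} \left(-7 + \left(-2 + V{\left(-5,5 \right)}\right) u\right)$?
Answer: $112 \sqrt{6} \approx 274.34$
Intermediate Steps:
$u = 3$ ($u = 3 \cdot 1 = 3$)
$o{\left(6 \right)} \left(-7 + \left(-2 + V{\left(-5,5 \right)}\right) u\right) = - 4 \sqrt{6} \left(-7 + \left(-2 - 5\right) 3\right) = - 4 \sqrt{6} \left(-7 - 21\right) = - 4 \sqrt{6} \left(-28\right) = 112 \sqrt{6}$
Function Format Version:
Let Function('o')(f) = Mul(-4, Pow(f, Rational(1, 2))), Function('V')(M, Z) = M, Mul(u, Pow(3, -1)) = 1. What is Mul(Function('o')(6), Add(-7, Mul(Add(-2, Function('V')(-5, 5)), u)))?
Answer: Mul(112, Pow(6, Rational(1, 2))) ≈ 274.34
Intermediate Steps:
u = 3 (u = Mul(3, 1) = 3)
Mul(Function('o')(6), Add(-7, Mul(Add(-2, Function('V')(-5, 5)), u))) = Mul(Mul(-4, Pow(6, Rational(1, 2))), Add(-7, Mul(Add(-2, -5), 3))) = Mul(Mul(-4, Pow(6, Rational(1, 2))), Add(-7, Mul(-7, 3))) = Mul(Mul(-4, Pow(6, Rational(1, 2))), Add(-7, -21)) = Mul(Mul(-4, Pow(6, Rational(1, 2))), -28) = Mul(112, Pow(6, Rational(1, 2)))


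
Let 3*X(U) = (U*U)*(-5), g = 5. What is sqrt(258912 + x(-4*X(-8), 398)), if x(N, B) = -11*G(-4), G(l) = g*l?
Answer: 2*sqrt(64783) ≈ 509.05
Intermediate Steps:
X(U) = -5*U**2/3 (X(U) = ((U*U)*(-5))/3 = (U**2*(-5))/3 = (-5*U**2)/3 = -5*U**2/3)
G(l) = 5*l
x(N, B) = 220 (x(N, B) = -55*(-4) = -11*(-20) = 220)
sqrt(258912 + x(-4*X(-8), 398)) = sqrt(258912 + 220) = sqrt(259132) = 2*sqrt(64783)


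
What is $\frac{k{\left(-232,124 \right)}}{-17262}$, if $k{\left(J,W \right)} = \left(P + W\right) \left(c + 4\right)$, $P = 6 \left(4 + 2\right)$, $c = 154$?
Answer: $- \frac{12640}{8631} \approx -1.4645$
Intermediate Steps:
$P = 36$ ($P = 6 \cdot 6 = 36$)
$k{\left(J,W \right)} = 5688 + 158 W$ ($k{\left(J,W \right)} = \left(36 + W\right) \left(154 + 4\right) = \left(36 + W\right) 158 = 5688 + 158 W$)
$\frac{k{\left(-232,124 \right)}}{-17262} = \frac{5688 + 158 \cdot 124}{-17262} = \left(5688 + 19592\right) \left(- \frac{1}{17262}\right) = 25280 \left(- \frac{1}{17262}\right) = - \frac{12640}{8631}$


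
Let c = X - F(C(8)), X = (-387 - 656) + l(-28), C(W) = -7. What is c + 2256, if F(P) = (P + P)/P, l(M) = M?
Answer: 1183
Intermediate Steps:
X = -1071 (X = (-387 - 656) - 28 = -1043 - 28 = -1071)
F(P) = 2 (F(P) = (2*P)/P = 2)
c = -1073 (c = -1071 - 1*2 = -1071 - 2 = -1073)
c + 2256 = -1073 + 2256 = 1183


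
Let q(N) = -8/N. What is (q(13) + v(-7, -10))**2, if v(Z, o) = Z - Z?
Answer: 64/169 ≈ 0.37870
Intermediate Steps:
v(Z, o) = 0
(q(13) + v(-7, -10))**2 = (-8/13 + 0)**2 = (-8/13)**2 = 64/169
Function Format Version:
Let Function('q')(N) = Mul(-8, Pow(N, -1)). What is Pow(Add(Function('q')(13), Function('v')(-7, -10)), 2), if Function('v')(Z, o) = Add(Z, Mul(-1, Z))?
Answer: Rational(64, 169) ≈ 0.37870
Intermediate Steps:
Function('v')(Z, o) = 0
Pow(Add(Function('q')(13), Function('v')(-7, -10)), 2) = Pow(Add(Mul(-8, Pow(13, -1)), 0), 2) = Pow(Add(Mul(-8, Rational(1, 13)), 0), 2) = Pow(Add(Rational(-8, 13), 0), 2) = Pow(Rational(-8, 13), 2) = Rational(64, 169)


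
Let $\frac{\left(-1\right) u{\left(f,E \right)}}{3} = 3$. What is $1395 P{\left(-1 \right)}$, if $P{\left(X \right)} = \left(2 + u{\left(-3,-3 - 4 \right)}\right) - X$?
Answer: $-8370$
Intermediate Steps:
$u{\left(f,E \right)} = -9$ ($u{\left(f,E \right)} = \left(-3\right) 3 = -9$)
$P{\left(X \right)} = -7 - X$ ($P{\left(X \right)} = \left(2 - 9\right) - X = -7 - X$)
$1395 P{\left(-1 \right)} = 1395 \left(-7 - -1\right) = 1395 \left(-7 + 1\right) = 1395 \left(-6\right) = -8370$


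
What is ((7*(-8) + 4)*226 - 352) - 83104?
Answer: -95208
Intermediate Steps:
((7*(-8) + 4)*226 - 352) - 83104 = ((-56 + 4)*226 - 352) - 83104 = (-52*226 - 352) - 83104 = (-11752 - 352) - 83104 = -12104 - 83104 = -95208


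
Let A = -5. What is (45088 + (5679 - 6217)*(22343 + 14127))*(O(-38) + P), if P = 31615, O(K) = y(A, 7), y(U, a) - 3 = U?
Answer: -618848880236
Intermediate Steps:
y(U, a) = 3 + U
O(K) = -2 (O(K) = 3 - 5 = -2)
(45088 + (5679 - 6217)*(22343 + 14127))*(O(-38) + P) = (45088 + (5679 - 6217)*(22343 + 14127))*(-2 + 31615) = (45088 - 538*36470)*31613 = (45088 - 19620860)*31613 = -19575772*31613 = -618848880236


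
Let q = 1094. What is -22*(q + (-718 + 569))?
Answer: -20790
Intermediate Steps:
-22*(q + (-718 + 569)) = -22*(1094 + (-718 + 569)) = -22*(1094 - 149) = -22*945 = -20790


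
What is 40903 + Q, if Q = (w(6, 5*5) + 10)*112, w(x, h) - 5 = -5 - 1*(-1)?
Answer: 42135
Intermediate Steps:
w(x, h) = 1 (w(x, h) = 5 + (-5 - 1*(-1)) = 5 + (-5 + 1) = 5 - 4 = 1)
Q = 1232 (Q = (1 + 10)*112 = 11*112 = 1232)
40903 + Q = 40903 + 1232 = 42135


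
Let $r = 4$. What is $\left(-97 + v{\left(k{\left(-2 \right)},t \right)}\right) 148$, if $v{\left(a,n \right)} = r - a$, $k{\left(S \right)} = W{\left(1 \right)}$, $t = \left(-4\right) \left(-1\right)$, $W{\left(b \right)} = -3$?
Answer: $-13320$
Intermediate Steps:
$t = 4$
$k{\left(S \right)} = -3$
$v{\left(a,n \right)} = 4 - a$
$\left(-97 + v{\left(k{\left(-2 \right)},t \right)}\right) 148 = \left(-97 + \left(4 - -3\right)\right) 148 = \left(-97 + \left(4 + 3\right)\right) 148 = \left(-97 + 7\right) 148 = \left(-90\right) 148 = -13320$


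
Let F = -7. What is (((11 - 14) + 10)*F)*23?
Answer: -1127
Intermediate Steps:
(((11 - 14) + 10)*F)*23 = (((11 - 14) + 10)*(-7))*23 = ((-3 + 10)*(-7))*23 = (7*(-7))*23 = -49*23 = -1127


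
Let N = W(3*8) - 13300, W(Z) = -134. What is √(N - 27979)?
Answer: I*√41413 ≈ 203.5*I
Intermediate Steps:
N = -13434 (N = -134 - 13300 = -13434)
√(N - 27979) = √(-13434 - 27979) = √(-41413) = I*√41413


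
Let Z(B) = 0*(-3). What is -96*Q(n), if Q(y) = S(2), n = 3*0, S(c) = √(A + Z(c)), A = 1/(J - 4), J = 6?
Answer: -48*√2 ≈ -67.882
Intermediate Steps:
Z(B) = 0
A = ½ (A = 1/(6 - 4) = 1/2 = ½ ≈ 0.50000)
S(c) = √2/2 (S(c) = √(½ + 0) = √(½) = √2/2)
n = 0
Q(y) = √2/2
-96*Q(n) = -48*√2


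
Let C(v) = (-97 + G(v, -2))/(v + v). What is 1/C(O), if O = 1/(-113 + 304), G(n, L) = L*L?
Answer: -2/17763 ≈ -0.00011259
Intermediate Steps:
G(n, L) = L²
O = 1/191 ≈ 0.0052356
C(v) = -93/(2*v) (C(v) = (-97 + (-2)²)/(v + v) = (-97 + 4)/((2*v)) = -93/(2*v))
1/C(O) = 1/(-93/(2*1/191)) = 1/(-93/2*191) = 1/(-17763/2) = -2/17763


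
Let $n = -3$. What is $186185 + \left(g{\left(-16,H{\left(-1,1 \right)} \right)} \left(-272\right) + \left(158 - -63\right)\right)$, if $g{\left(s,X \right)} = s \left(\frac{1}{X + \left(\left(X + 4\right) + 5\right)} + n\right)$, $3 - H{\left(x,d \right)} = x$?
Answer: $173606$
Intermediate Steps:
$H{\left(x,d \right)} = 3 - x$
$g{\left(s,X \right)} = s \left(-3 + \frac{1}{9 + 2 X}\right)$ ($g{\left(s,X \right)} = s \left(\frac{1}{X + \left(\left(X + 4\right) + 5\right)} - 3\right) = s \left(\frac{1}{X + \left(\left(4 + X\right) + 5\right)} - 3\right) = s \left(\frac{1}{X + \left(9 + X\right)} - 3\right) = s \left(\frac{1}{9 + 2 X} - 3\right) = s \left(-3 + \frac{1}{9 + 2 X}\right)$)
$186185 + \left(g{\left(-16,H{\left(-1,1 \right)} \right)} \left(-272\right) + \left(158 - -63\right)\right) = 186185 + \left(2 \left(-16\right) \frac{1}{9 + 2 \left(3 - -1\right)} \left(-13 - 3 \left(3 - -1\right)\right) \left(-272\right) + \left(158 - -63\right)\right) = 186185 + \left(2 \left(-16\right) \frac{1}{9 + 2 \left(3 + 1\right)} \left(-13 - 3 \left(3 + 1\right)\right) \left(-272\right) + \left(158 + 63\right)\right) = 186185 + \left(2 \left(-16\right) \frac{1}{9 + 2 \cdot 4} \left(-13 - 12\right) \left(-272\right) + 221\right) = 186185 + \left(2 \left(-16\right) \frac{1}{9 + 8} \left(-13 - 12\right) \left(-272\right) + 221\right) = 186185 + \left(2 \left(-16\right) \frac{1}{17} \left(-25\right) \left(-272\right) + 221\right) = 186185 + \left(\frac{800}{17} \left(-272\right) + 221\right) = 186185 + \left(-12800 + 221\right) = 186185 - 12579 = 173606$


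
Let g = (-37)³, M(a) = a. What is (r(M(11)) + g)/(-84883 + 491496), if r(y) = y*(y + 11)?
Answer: -50411/406613 ≈ -0.12398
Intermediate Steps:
r(y) = y*(11 + y)
g = -50653
(r(M(11)) + g)/(-84883 + 491496) = (11*(11 + 11) - 50653)/(-84883 + 491496) = (11*22 - 50653)/406613 = (242 - 50653)*(1/406613) = -50411*1/406613 = -50411/406613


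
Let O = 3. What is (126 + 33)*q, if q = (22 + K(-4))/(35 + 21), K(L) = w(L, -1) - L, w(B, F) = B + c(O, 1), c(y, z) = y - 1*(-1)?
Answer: 2067/28 ≈ 73.821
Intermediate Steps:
c(y, z) = 1 + y (c(y, z) = y + 1 = 1 + y)
w(B, F) = 4 + B (w(B, F) = B + (1 + 3) = B + 4 = 4 + B)
K(L) = 4 (K(L) = (4 + L) - L = 4)
q = 13/28 (q = (22 + 4)/(35 + 21) = 26/56 = 26*(1/56) = 13/28 ≈ 0.46429)
(126 + 33)*q = (126 + 33)*(13/28) = 159*(13/28) = 2067/28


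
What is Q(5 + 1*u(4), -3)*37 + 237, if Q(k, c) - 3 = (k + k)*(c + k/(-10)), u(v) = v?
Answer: -11247/5 ≈ -2249.4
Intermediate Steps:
Q(k, c) = 3 + 2*k*(c - k/10) (Q(k, c) = 3 + (k + k)*(c + k/(-10)) = 3 + (2*k)*(c + k*(-⅒)) = 3 + (2*k)*(c - k/10) = 3 + 2*k*(c - k/10))
Q(5 + 1*u(4), -3)*37 + 237 = (3 - (5 + 1*4)²/5 + 2*(-3)*(5 + 1*4))*37 + 237 = (3 - (5 + 4)²/5 + 2*(-3)*(5 + 4))*37 + 237 = (3 - ⅕*9² + 2*(-3)*9)*37 + 237 = (3 - ⅕*81 - 54)*37 + 237 = (3 - 81/5 - 54)*37 + 237 = -336/5*37 + 237 = -12432/5 + 237 = -11247/5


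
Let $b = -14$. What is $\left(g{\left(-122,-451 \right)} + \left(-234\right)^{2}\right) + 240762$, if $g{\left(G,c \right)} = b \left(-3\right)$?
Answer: $295560$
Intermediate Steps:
$g{\left(G,c \right)} = 42$ ($g{\left(G,c \right)} = \left(-14\right) \left(-3\right) = 42$)
$\left(g{\left(-122,-451 \right)} + \left(-234\right)^{2}\right) + 240762 = \left(42 + \left(-234\right)^{2}\right) + 240762 = \left(42 + 54756\right) + 240762 = 54798 + 240762 = 295560$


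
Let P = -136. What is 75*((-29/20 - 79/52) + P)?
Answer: -135495/13 ≈ -10423.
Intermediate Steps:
75*((-29/20 - 79/52) + P) = 75*((-29/20 - 79/52) - 136) = 75*(-193/65 - 136) = 75*(-9033/65) = -135495/13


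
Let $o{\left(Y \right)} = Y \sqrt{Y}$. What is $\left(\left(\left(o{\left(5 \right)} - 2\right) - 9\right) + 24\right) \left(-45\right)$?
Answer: $-585 - 225 \sqrt{5} \approx -1088.1$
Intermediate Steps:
$o{\left(Y \right)} = Y^{\frac{3}{2}}$
$\left(\left(\left(o{\left(5 \right)} - 2\right) - 9\right) + 24\right) \left(-45\right) = \left(\left(\left(5^{\frac{3}{2}} - 2\right) - 9\right) + 24\right) \left(-45\right) = \left(\left(\left(5 \sqrt{5} - 2\right) - 9\right) + 24\right) \left(-45\right) = \left(\left(\left(-2 + 5 \sqrt{5}\right) - 9\right) + 24\right) \left(-45\right) = \left(\left(-11 + 5 \sqrt{5}\right) + 24\right) \left(-45\right) = \left(13 + 5 \sqrt{5}\right) \left(-45\right) = -585 - 225 \sqrt{5}$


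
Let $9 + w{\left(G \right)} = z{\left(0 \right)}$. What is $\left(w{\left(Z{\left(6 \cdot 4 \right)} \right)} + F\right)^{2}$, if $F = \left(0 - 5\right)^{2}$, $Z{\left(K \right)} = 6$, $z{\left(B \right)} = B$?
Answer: $256$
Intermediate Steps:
$w{\left(G \right)} = -9$ ($w{\left(G \right)} = -9 + 0 = -9$)
$F = 25$ ($F = \left(-5\right)^{2} = 25$)
$\left(w{\left(Z{\left(6 \cdot 4 \right)} \right)} + F\right)^{2} = \left(-9 + 25\right)^{2} = 16^{2} = 256$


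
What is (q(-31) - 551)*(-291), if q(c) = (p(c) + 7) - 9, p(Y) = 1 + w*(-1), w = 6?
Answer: 162378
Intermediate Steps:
p(Y) = -5 (p(Y) = 1 + 6*(-1) = 1 - 6 = -5)
q(c) = -7 (q(c) = (-5 + 7) - 9 = 2 - 9 = -7)
(q(-31) - 551)*(-291) = (-7 - 551)*(-291) = -558*(-291) = 162378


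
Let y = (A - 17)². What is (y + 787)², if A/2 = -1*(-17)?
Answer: 1157776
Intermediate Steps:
A = 34 (A = 2*(-1*(-17)) = 2*17 = 34)
y = 289 (y = (34 - 17)² = 17² = 289)
(y + 787)² = (289 + 787)² = 1076² = 1157776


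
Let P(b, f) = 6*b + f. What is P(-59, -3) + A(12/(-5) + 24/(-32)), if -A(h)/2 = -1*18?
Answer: -321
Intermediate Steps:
P(b, f) = f + 6*b
A(h) = 36 (A(h) = -(-2)*18 = -2*(-18) = 36)
P(-59, -3) + A(12/(-5) + 24/(-32)) = (-3 + 6*(-59)) + 36 = (-3 - 354) + 36 = -357 + 36 = -321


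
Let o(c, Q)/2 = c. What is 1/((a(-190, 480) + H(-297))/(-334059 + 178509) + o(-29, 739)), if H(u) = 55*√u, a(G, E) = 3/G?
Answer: -1876339673549500/108827702076636167 + 102948175000*I*√33/326483106229908501 ≈ -0.017241 + 1.8114e-6*I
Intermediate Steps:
o(c, Q) = 2*c
1/((a(-190, 480) + H(-297))/(-334059 + 178509) + o(-29, 739)) = 1/((3/(-190) + 55*√(-297))/(-334059 + 178509) + 2*(-29)) = 1/((3*(-1/190) + 55*(3*I*√33))/(-155550) - 58) = 1/((-3/190 + 165*I*√33)*(-1/155550) - 58) = 1/((1/9851500 - 11*I*√33/10370) - 58) = 1/(-571386999/9851500 - 11*I*√33/10370)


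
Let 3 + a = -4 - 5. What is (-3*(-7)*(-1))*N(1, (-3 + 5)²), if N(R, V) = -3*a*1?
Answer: -756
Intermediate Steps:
a = -12 (a = -3 + (-4 - 5) = -3 - 9 = -12)
N(R, V) = 36 (N(R, V) = -3*(-12)*1 = 36*1 = 36)
(-3*(-7)*(-1))*N(1, (-3 + 5)²) = (-3*(-7)*(-1))*36 = (21*(-1))*36 = -21*36 = -756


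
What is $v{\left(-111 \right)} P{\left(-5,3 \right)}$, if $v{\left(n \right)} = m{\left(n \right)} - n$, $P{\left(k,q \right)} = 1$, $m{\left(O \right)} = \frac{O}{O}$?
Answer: $112$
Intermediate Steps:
$m{\left(O \right)} = 1$
$v{\left(n \right)} = 1 - n$
$v{\left(-111 \right)} P{\left(-5,3 \right)} = \left(1 - -111\right) 1 = \left(1 + 111\right) 1 = 112 \cdot 1 = 112$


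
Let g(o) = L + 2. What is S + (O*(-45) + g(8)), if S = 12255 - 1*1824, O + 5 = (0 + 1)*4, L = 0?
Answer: 10478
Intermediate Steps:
O = -1 (O = -5 + (0 + 1)*4 = -5 + 1*4 = -5 + 4 = -1)
g(o) = 2 (g(o) = 0 + 2 = 2)
S = 10431 (S = 12255 - 1824 = 10431)
S + (O*(-45) + g(8)) = 10431 + (-1*(-45) + 2) = 10431 + (45 + 2) = 10431 + 47 = 10478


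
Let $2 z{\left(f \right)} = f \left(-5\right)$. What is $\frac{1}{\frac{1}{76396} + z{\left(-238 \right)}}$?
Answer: $\frac{76396}{45455621} \approx 0.0016807$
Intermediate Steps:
$z{\left(f \right)} = - \frac{5 f}{2}$ ($z{\left(f \right)} = \frac{f \left(-5\right)}{2} = \frac{\left(-5\right) f}{2} = - \frac{5 f}{2}$)
$\frac{1}{\frac{1}{76396} + z{\left(-238 \right)}} = \frac{1}{\frac{1}{76396} - -595} = \frac{1}{\frac{1}{76396} + 595} = \frac{1}{\frac{45455621}{76396}} = \frac{76396}{45455621}$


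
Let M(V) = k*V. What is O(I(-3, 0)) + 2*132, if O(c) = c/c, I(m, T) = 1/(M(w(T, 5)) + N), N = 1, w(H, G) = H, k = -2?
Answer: 265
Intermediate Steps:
M(V) = -2*V
I(m, T) = 1/(1 - 2*T) (I(m, T) = 1/(-2*T + 1) = 1/(1 - 2*T))
O(c) = 1
O(I(-3, 0)) + 2*132 = 1 + 2*132 = 1 + 264 = 265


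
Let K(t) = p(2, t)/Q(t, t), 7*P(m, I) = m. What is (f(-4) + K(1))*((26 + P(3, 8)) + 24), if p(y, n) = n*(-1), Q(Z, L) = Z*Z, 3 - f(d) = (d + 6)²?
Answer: -706/7 ≈ -100.86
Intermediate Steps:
P(m, I) = m/7
f(d) = 3 - (6 + d)² (f(d) = 3 - (d + 6)² = 3 - (6 + d)²)
Q(Z, L) = Z²
p(y, n) = -n
K(t) = -1/t (K(t) = (-t)/(t²) = (-t)/t² = -1/t)
(f(-4) + K(1))*((26 + P(3, 8)) + 24) = ((3 - (6 - 4)²) - 1/1)*((26 + (⅐)*3) + 24) = ((3 - 1*2²) - 1*1)*((26 + 3/7) + 24) = ((3 - 1*4) - 1)*(185/7 + 24) = ((3 - 4) - 1)*(353/7) = (-1 - 1)*(353/7) = -2*353/7 = -706/7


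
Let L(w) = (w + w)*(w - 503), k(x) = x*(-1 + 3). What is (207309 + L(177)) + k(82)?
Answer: 92069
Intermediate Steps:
k(x) = 2*x (k(x) = x*2 = 2*x)
L(w) = 2*w*(-503 + w) (L(w) = (2*w)*(-503 + w) = 2*w*(-503 + w))
(207309 + L(177)) + k(82) = (207309 + 2*177*(-503 + 177)) + 2*82 = (207309 + 2*177*(-326)) + 164 = (207309 - 115404) + 164 = 91905 + 164 = 92069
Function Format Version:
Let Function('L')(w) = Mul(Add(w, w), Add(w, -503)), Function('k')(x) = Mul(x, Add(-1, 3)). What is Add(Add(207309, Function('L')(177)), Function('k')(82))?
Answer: 92069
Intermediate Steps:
Function('k')(x) = Mul(2, x) (Function('k')(x) = Mul(x, 2) = Mul(2, x))
Function('L')(w) = Mul(2, w, Add(-503, w)) (Function('L')(w) = Mul(Mul(2, w), Add(-503, w)) = Mul(2, w, Add(-503, w)))
Add(Add(207309, Function('L')(177)), Function('k')(82)) = Add(Add(207309, Mul(2, 177, Add(-503, 177))), Mul(2, 82)) = Add(Add(207309, Mul(2, 177, -326)), 164) = Add(Add(207309, -115404), 164) = Add(91905, 164) = 92069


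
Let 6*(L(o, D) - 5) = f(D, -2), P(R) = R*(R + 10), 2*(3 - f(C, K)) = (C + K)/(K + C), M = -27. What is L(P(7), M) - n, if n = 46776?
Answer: -561247/12 ≈ -46771.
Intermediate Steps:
f(C, K) = 5/2 (f(C, K) = 3 - (C + K)/(2*(K + C)) = 3 - (C + K)/(2*(C + K)) = 3 - ½*1 = 3 - ½ = 5/2)
P(R) = R*(10 + R)
L(o, D) = 65/12 (L(o, D) = 5 + (⅙)*(5/2) = 5 + 5/12 = 65/12)
L(P(7), M) - n = 65/12 - 1*46776 = 65/12 - 46776 = -561247/12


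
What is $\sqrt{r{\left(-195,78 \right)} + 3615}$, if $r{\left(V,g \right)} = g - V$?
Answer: $36 \sqrt{3} \approx 62.354$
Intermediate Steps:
$\sqrt{r{\left(-195,78 \right)} + 3615} = \sqrt{\left(78 - -195\right) + 3615} = \sqrt{\left(78 + 195\right) + 3615} = \sqrt{273 + 3615} = \sqrt{3888} = 36 \sqrt{3}$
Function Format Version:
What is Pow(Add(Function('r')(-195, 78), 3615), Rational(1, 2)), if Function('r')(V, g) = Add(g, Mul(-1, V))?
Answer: Mul(36, Pow(3, Rational(1, 2))) ≈ 62.354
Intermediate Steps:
Pow(Add(Function('r')(-195, 78), 3615), Rational(1, 2)) = Pow(Add(Add(78, Mul(-1, -195)), 3615), Rational(1, 2)) = Pow(Add(Add(78, 195), 3615), Rational(1, 2)) = Pow(Add(273, 3615), Rational(1, 2)) = Pow(3888, Rational(1, 2)) = Mul(36, Pow(3, Rational(1, 2)))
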